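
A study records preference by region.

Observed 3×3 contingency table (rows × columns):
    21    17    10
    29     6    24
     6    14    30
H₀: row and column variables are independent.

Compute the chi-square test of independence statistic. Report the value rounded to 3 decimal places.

Row totals [48, 59, 50], col totals [56, 37, 64], n=157
χ² = (21−17.12)²/17.12 + (17−11.31)²/11.31 + (10−19.57)²/19.57 + (29−21.04)²/21.04 + (6−13.90)²/13.90 + (24−24.05)²/24.05 + (6−17.83)²/17.83 + (14−11.78)²/11.78 + (30−20.38)²/20.38 = 28.7257
df = 4

test statistic = 28.726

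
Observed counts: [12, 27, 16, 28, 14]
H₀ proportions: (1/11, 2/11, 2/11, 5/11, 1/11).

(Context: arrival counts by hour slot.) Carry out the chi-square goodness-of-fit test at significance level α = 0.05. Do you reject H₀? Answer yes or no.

reject H₀: yes

n = 97; E_i = n·p_i = [8.82, 17.64, 17.64, 44.09, 8.82]
χ² = (12−8.82)²/8.82 + (27−17.64)²/17.64 + (16−17.64)²/17.64 + (28−44.09)²/44.09 + (14−8.82)²/8.82 = 15.1887
df = 4
p-value (upper-tail) = 0.00433
At α=0.05: p < α → reject H₀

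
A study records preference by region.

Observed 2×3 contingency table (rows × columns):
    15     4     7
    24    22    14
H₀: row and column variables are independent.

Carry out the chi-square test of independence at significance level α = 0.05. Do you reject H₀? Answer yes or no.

reject H₀: no

Row totals [26, 60], col totals [39, 26, 21], n=86
χ² = (15−11.79)²/11.79 + (4−7.86)²/7.86 + (7−6.35)²/6.35 + (24−27.21)²/27.21 + (22−18.14)²/18.14 + (14−14.65)²/14.65 = 4.0654
df = 2
p-value (upper-tail) = 0.13098
At α=0.05: p ≥ α → fail to reject H₀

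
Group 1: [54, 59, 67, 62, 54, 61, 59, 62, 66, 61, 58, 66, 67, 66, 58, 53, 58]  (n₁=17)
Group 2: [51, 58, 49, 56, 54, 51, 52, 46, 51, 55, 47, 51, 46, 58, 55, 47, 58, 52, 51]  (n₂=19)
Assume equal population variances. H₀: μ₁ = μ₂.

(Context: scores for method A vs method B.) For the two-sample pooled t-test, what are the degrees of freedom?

degrees of freedom = 34

df = n₁ + n₂ − 2 = 17 + 19 − 2 = 34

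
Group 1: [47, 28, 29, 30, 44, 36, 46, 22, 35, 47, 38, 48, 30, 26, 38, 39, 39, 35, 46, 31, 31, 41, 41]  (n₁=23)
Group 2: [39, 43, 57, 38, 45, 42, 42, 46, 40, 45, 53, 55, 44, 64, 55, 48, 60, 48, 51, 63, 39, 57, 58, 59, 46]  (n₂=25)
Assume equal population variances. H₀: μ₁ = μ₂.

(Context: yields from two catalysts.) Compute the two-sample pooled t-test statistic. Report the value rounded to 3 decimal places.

test statistic = -5.620

x̄₁=36.826, s₁=7.518, n₁=23
x̄₂=49.480, s₂=8.037, n₂=25
s_p² = [22·7.518² + 24·8.037²]/46 = 60.7292
SE = √(s_p²·(1/23+1/25)) = 2.2516
t = (36.826−49.480)/2.2516 = -5.6200
df = 46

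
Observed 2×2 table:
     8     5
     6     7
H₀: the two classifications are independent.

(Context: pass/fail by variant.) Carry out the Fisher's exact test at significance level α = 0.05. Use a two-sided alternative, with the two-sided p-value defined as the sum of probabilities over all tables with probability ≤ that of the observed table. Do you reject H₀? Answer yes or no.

reject H₀: no

Margins: r₁=13, r₂=13, c₁=14, c₂=12, n=26
p_obs = C(13,8)·C(13,6)/C(26,14); sum pmf over tables with pmf ≤ p_obs
p-value (two-sided) = 0.69510
At α=0.05: p ≥ α → fail to reject H₀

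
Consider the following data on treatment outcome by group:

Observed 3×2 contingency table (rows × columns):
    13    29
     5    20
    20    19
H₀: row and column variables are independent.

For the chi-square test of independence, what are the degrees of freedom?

df = (r−1)(c−1) = (3−1)·(2−1) = 2

degrees of freedom = 2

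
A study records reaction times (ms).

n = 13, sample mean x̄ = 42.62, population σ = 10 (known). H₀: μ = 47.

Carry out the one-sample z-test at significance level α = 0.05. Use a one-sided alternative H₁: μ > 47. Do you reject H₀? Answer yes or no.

SE = σ/√n = 10/√13 = 2.7735
z = (x̄−μ₀)/SE = (42.62−47)/2.7735 = -1.5792
p-value (one-sided, H₁ greater) = 0.94286
At α=0.05: p ≥ α → fail to reject H₀

reject H₀: no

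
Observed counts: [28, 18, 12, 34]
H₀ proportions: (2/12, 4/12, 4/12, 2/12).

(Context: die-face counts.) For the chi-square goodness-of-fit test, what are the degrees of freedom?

df = k − 1 = 4 − 1 = 3

degrees of freedom = 3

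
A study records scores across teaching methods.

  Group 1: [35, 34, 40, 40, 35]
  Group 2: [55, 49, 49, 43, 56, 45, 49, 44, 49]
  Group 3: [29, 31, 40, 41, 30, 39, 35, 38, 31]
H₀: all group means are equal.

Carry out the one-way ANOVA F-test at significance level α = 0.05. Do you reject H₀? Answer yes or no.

Group means [36.80, 48.78, 34.89], grand mean 40.739
SSB = Σnᵢ(x̄ᵢ−x̄)² = 967.190; SSW = ΣΣ(x−x̄ᵢ)² = 375.244
MSB = 967.190/2 = 483.5952; MSW = 375.244/20 = 18.7622
F = MSB/MSW = 25.7749
df = (2, 20)
p-value (upper-tail) = 0.00000
At α=0.05: p < α → reject H₀

reject H₀: yes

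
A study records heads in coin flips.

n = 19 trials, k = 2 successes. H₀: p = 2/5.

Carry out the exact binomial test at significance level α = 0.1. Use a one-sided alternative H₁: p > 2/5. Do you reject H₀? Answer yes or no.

Exact binomial: n=19, k=2, p₀=2/5=0.4000
P(X≥2) from Σ C(n,i)·p₀^i·(1−p₀)^(n−i)
p-value (one-sided, H₁ greater) = 0.99917
At α=0.1: p ≥ α → fail to reject H₀

reject H₀: no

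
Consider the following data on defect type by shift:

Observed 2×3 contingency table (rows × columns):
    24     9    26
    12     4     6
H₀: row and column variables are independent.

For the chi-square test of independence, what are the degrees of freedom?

degrees of freedom = 2

df = (r−1)(c−1) = (2−1)·(3−1) = 2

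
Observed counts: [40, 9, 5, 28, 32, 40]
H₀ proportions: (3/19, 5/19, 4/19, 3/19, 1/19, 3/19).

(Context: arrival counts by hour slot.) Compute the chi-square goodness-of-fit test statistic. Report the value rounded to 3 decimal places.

test statistic = 138.952

n = 154; E_i = n·p_i = [24.32, 40.53, 32.42, 24.32, 8.11, 24.32]
χ² = (40−24.32)²/24.32 + (9−40.53)²/40.53 + (5−32.42)²/32.42 + (28−24.32)²/24.32 + (32−8.11)²/8.11 + (40−24.32)²/24.32 = 138.9516
df = 5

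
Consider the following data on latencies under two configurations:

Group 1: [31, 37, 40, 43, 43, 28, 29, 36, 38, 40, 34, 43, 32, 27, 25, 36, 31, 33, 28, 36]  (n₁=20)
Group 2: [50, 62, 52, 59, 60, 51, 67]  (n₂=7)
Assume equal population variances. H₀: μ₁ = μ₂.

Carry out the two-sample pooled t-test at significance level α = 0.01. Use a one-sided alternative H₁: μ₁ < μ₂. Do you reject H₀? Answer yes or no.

reject H₀: yes

x̄₁=34.500, s₁=5.605, n₁=20
x̄₂=57.286, s₂=6.422, n₂=7
s_p² = [19·5.605² + 6·6.422²]/25 = 33.7771
SE = √(s_p²·(1/20+1/7)) = 2.5523
t = (34.500−57.286)/2.5523 = -8.9276
df = 25
p-value (one-sided, H₁ less) = 0.00000
At α=0.01: p < α → reject H₀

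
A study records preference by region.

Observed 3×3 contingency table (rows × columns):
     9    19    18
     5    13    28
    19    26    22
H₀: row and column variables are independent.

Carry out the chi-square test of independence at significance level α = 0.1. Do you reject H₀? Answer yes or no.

Row totals [46, 46, 67], col totals [33, 58, 68], n=159
χ² = (9−9.55)²/9.55 + (19−16.78)²/16.78 + (18−19.67)²/19.67 + (5−9.55)²/9.55 + (13−16.78)²/16.78 + (28−19.67)²/19.67 + (19−13.91)²/13.91 + (26−24.44)²/24.44 + (22−28.65)²/28.65 = 10.5203
df = 4
p-value (upper-tail) = 0.03252
At α=0.1: p < α → reject H₀

reject H₀: yes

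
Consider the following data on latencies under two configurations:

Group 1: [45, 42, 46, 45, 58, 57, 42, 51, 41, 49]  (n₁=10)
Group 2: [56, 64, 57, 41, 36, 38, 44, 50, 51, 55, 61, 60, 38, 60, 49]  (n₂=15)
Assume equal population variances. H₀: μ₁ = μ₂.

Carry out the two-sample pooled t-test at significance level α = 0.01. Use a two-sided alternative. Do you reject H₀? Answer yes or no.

reject H₀: no

x̄₁=47.600, s₁=6.077, n₁=10
x̄₂=50.667, s₂=9.348, n₂=15
s_p² = [9·6.077² + 14·9.348²]/23 = 67.6406
SE = √(s_p²·(1/10+1/15)) = 3.3576
t = (47.600−50.667)/3.3576 = -0.9134
df = 23
p-value (two-sided) = 0.37053
At α=0.01: p ≥ α → fail to reject H₀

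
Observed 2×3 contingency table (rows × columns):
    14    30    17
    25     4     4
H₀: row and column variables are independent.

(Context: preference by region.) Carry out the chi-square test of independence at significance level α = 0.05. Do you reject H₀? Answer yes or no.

reject H₀: yes

Row totals [61, 33], col totals [39, 34, 21], n=94
χ² = (14−25.31)²/25.31 + (30−22.06)²/22.06 + (17−13.63)²/13.63 + (25−13.69)²/13.69 + (4−11.94)²/11.94 + (4−7.37)²/7.37 = 24.9016
df = 2
p-value (upper-tail) = 0.00000
At α=0.05: p < α → reject H₀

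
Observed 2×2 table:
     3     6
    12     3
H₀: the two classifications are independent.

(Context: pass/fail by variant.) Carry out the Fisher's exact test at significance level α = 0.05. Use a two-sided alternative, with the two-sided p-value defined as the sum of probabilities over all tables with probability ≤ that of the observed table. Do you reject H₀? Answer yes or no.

Margins: r₁=9, r₂=15, c₁=15, c₂=9, n=24
p_obs = C(9,3)·C(15,12)/C(24,15); sum pmf over tables with pmf ≤ p_obs
p-value (two-sided) = 0.03605
At α=0.05: p < α → reject H₀

reject H₀: yes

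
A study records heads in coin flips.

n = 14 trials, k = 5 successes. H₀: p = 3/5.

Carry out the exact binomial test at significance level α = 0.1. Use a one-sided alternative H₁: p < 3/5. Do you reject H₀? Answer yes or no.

reject H₀: yes

Exact binomial: n=14, k=5, p₀=3/5=0.6000
P(X≤5) from Σ C(n,i)·p₀^i·(1−p₀)^(n−i)
p-value (one-sided, H₁ less) = 0.05832
At α=0.1: p < α → reject H₀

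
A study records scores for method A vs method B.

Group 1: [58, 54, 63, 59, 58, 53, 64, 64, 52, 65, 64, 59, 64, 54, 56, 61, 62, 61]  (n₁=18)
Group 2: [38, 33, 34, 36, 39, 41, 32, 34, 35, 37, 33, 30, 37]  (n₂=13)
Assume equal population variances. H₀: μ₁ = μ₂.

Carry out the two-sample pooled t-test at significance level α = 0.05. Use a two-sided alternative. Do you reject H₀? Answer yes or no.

reject H₀: yes

x̄₁=59.500, s₁=4.274, n₁=18
x̄₂=35.308, s₂=3.066, n₂=13
s_p² = [17·4.274² + 12·3.066²]/29 = 14.5955
SE = √(s_p²·(1/18+1/13)) = 1.3905
t = (59.500−35.308)/1.3905 = 17.3978
df = 29
p-value (two-sided) = 0.00000
At α=0.05: p < α → reject H₀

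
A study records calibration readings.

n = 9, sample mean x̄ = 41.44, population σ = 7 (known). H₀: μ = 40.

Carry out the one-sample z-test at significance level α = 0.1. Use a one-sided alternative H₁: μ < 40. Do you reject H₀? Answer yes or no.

reject H₀: no

SE = σ/√n = 7/√9 = 2.3333
z = (x̄−μ₀)/SE = (41.44−40)/2.3333 = 0.6171
p-value (one-sided, H₁ less) = 0.73143
At α=0.1: p ≥ α → fail to reject H₀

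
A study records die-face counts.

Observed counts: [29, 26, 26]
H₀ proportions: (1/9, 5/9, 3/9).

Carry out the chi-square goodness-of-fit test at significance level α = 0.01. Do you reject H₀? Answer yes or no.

reject H₀: yes

n = 81; E_i = n·p_i = [9.00, 45.00, 27.00]
χ² = (29−9.00)²/9.00 + (26−45.00)²/45.00 + (26−27.00)²/27.00 = 52.5037
df = 2
p-value (upper-tail) = 0.00000
At α=0.01: p < α → reject H₀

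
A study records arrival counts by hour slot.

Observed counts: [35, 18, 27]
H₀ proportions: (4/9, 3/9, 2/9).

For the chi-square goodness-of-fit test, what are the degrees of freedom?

df = k − 1 = 3 − 1 = 2

degrees of freedom = 2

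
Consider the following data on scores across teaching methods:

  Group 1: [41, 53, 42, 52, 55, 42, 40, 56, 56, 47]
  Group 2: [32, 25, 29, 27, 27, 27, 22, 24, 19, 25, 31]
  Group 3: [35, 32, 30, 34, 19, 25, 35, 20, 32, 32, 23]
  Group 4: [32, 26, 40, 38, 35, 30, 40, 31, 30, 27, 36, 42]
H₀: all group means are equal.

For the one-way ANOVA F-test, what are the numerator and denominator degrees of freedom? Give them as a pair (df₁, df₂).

degrees of freedom = [3, 40]

k = 4 groups, N = 44 total
df = (k−1, N−k) = (4−1, 44−4) = (3, 40)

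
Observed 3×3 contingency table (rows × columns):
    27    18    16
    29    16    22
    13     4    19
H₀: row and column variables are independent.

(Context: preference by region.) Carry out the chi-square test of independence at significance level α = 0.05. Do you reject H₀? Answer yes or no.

Row totals [61, 67, 36], col totals [69, 38, 57], n=164
χ² = (27−25.66)²/25.66 + (18−14.13)²/14.13 + (16−21.20)²/21.20 + (29−28.19)²/28.19 + (16−15.52)²/15.52 + (22−23.29)²/23.29 + (13−15.15)²/15.15 + (4−8.34)²/8.34 + (19−12.51)²/12.51 = 8.4396
df = 4
p-value (upper-tail) = 0.07674
At α=0.05: p ≥ α → fail to reject H₀

reject H₀: no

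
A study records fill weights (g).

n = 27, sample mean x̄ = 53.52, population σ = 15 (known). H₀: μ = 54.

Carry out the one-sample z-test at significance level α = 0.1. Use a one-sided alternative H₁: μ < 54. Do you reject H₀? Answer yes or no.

SE = σ/√n = 15/√27 = 2.8868
z = (x̄−μ₀)/SE = (53.52−54)/2.8868 = -0.1663
p-value (one-sided, H₁ less) = 0.43397
At α=0.1: p ≥ α → fail to reject H₀

reject H₀: no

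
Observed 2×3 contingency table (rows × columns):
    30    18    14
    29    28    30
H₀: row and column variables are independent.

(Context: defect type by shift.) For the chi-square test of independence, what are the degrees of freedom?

degrees of freedom = 2

df = (r−1)(c−1) = (2−1)·(3−1) = 2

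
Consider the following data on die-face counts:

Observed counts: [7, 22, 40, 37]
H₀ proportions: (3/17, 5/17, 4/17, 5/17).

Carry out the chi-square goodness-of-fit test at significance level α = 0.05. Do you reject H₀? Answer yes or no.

n = 106; E_i = n·p_i = [18.71, 31.18, 24.94, 31.18]
χ² = (7−18.71)²/18.71 + (22−31.18)²/31.18 + (40−24.94)²/24.94 + (37−31.18)²/31.18 = 20.2063
df = 3
p-value (upper-tail) = 0.00015
At α=0.05: p < α → reject H₀

reject H₀: yes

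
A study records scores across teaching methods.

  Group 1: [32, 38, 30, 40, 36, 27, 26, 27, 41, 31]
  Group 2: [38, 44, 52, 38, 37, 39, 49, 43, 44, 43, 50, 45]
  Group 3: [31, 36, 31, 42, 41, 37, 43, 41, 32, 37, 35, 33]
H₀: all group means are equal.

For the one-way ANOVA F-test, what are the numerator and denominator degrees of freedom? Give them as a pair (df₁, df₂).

degrees of freedom = [2, 31]

k = 3 groups, N = 34 total
df = (k−1, N−k) = (3−1, 34−3) = (2, 31)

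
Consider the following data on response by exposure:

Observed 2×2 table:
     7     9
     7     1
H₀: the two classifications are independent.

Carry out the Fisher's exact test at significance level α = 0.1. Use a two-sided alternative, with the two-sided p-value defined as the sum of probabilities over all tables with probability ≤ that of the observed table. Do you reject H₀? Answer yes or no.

Margins: r₁=16, r₂=8, c₁=14, c₂=10, n=24
p_obs = C(16,7)·C(8,7)/C(24,14); sum pmf over tables with pmf ≤ p_obs
p-value (two-sided) = 0.07908
At α=0.1: p < α → reject H₀

reject H₀: yes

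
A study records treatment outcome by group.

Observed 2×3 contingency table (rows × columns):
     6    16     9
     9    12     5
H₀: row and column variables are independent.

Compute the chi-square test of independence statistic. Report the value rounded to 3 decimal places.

Row totals [31, 26], col totals [15, 28, 14], n=57
χ² = (6−8.16)²/8.16 + (16−15.23)²/15.23 + (9−7.61)²/7.61 + (9−6.84)²/6.84 + (12−12.77)²/12.77 + (5−6.39)²/6.39 = 1.8902
df = 2

test statistic = 1.890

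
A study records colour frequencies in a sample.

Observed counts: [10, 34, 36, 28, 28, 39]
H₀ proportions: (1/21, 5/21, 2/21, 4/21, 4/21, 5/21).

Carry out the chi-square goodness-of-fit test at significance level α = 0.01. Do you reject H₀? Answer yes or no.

n = 175; E_i = n·p_i = [8.33, 41.67, 16.67, 33.33, 33.33, 41.67]
χ² = (10−8.33)²/8.33 + (34−41.67)²/41.67 + (36−16.67)²/16.67 + (28−33.33)²/33.33 + (28−33.33)²/33.33 + (39−41.67)²/41.67 = 26.0480
df = 5
p-value (upper-tail) = 0.00009
At α=0.01: p < α → reject H₀

reject H₀: yes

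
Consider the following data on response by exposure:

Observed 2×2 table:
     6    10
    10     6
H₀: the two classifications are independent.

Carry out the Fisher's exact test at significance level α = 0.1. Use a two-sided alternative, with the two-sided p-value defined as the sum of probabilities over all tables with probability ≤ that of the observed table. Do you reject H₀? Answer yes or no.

reject H₀: no

Margins: r₁=16, r₂=16, c₁=16, c₂=16, n=32
p_obs = C(16,6)·C(16,10)/C(32,16); sum pmf over tables with pmf ≤ p_obs
p-value (two-sided) = 0.28897
At α=0.1: p ≥ α → fail to reject H₀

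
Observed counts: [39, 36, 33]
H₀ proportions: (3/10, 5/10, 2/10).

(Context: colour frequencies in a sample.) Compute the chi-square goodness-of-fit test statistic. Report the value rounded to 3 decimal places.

test statistic = 13.361

n = 108; E_i = n·p_i = [32.40, 54.00, 21.60]
χ² = (39−32.40)²/32.40 + (36−54.00)²/54.00 + (33−21.60)²/21.60 = 13.3611
df = 2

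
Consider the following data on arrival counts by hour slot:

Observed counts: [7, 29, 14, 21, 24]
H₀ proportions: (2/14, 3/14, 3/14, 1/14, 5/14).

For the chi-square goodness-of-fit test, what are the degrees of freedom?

degrees of freedom = 4

df = k − 1 = 5 − 1 = 4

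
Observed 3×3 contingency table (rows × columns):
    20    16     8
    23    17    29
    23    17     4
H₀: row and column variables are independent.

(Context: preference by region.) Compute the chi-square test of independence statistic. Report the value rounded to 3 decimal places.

test statistic = 17.142

Row totals [44, 69, 44], col totals [66, 50, 41], n=157
χ² = (20−18.50)²/18.50 + (16−14.01)²/14.01 + (8−11.49)²/11.49 + (23−29.01)²/29.01 + (17−21.97)²/21.97 + (29−18.02)²/18.02 + (23−18.50)²/18.50 + (17−14.01)²/14.01 + (4−11.49)²/11.49 = 17.1420
df = 4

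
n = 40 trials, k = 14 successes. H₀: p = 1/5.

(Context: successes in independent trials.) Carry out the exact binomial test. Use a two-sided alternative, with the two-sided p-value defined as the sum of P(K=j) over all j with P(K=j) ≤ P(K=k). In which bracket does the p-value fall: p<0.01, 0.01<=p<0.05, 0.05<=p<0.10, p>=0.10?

p-value bracket: 0.01<=p<0.05

Exact binomial: n=40, k=14, p₀=1/5=0.2000
P(X=j) = C(n,j)·p₀^j·(1−p₀)^(n−j); p = Σ P(X=j) over j with P(X=j) ≤ P(X=14)
p-value (two-sided) = 0.02735
→ bracket: 0.01<=p<0.05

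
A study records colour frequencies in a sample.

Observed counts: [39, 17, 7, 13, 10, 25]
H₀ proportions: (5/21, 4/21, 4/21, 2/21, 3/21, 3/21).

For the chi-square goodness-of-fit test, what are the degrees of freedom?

degrees of freedom = 5

df = k − 1 = 6 − 1 = 5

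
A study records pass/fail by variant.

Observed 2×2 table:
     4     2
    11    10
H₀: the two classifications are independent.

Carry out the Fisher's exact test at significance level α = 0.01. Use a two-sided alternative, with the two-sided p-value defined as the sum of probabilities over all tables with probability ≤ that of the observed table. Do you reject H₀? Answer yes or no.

Margins: r₁=6, r₂=21, c₁=15, c₂=12, n=27
p_obs = C(6,4)·C(21,11)/C(27,15); sum pmf over tables with pmf ≤ p_obs
p-value (two-sided) = 0.66184
At α=0.01: p ≥ α → fail to reject H₀

reject H₀: no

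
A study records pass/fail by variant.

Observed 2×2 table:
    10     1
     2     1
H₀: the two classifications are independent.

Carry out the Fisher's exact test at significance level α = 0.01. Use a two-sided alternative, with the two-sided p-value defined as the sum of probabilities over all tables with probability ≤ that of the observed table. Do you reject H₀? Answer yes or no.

Margins: r₁=11, r₂=3, c₁=12, c₂=2, n=14
p_obs = C(11,10)·C(3,2)/C(14,12); sum pmf over tables with pmf ≤ p_obs
p-value (two-sided) = 0.39560
At α=0.01: p ≥ α → fail to reject H₀

reject H₀: no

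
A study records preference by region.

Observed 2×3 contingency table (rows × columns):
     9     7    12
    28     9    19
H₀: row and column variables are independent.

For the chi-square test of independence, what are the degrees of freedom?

df = (r−1)(c−1) = (2−1)·(3−1) = 2

degrees of freedom = 2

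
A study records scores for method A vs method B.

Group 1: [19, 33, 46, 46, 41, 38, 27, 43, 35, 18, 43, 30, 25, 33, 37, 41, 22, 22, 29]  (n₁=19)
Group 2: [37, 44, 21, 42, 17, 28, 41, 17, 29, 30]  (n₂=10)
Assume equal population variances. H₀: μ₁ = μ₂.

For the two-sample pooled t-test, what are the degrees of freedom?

df = n₁ + n₂ − 2 = 19 + 10 − 2 = 27

degrees of freedom = 27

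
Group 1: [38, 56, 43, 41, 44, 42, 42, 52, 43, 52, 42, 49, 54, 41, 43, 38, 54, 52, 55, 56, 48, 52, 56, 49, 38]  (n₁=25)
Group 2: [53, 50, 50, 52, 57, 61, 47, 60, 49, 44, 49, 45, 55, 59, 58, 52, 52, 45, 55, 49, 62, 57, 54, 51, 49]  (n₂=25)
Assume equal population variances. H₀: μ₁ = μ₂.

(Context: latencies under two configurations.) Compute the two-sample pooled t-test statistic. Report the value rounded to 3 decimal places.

test statistic = -3.321

x̄₁=47.200, s₁=6.325, n₁=25
x̄₂=52.600, s₂=5.107, n₂=25
s_p² = [24·6.325² + 24·5.107²]/48 = 33.0417
SE = √(s_p²·(1/25+1/25)) = 1.6258
t = (47.200−52.600)/1.6258 = -3.3214
df = 48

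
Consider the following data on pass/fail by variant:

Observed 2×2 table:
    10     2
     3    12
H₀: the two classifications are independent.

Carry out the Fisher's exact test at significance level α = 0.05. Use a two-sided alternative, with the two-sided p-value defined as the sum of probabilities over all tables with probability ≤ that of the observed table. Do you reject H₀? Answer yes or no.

Margins: r₁=12, r₂=15, c₁=13, c₂=14, n=27
p_obs = C(12,10)·C(15,3)/C(27,13); sum pmf over tables with pmf ≤ p_obs
p-value (two-sided) = 0.00184
At α=0.05: p < α → reject H₀

reject H₀: yes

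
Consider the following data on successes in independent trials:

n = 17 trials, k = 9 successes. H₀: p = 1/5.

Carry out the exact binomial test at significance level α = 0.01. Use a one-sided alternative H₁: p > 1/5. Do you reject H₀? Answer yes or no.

Exact binomial: n=17, k=9, p₀=1/5=0.2000
P(X≥9) from Σ C(n,i)·p₀^i·(1−p₀)^(n−i)
p-value (one-sided, H₁ greater) = 0.00258
At α=0.01: p < α → reject H₀

reject H₀: yes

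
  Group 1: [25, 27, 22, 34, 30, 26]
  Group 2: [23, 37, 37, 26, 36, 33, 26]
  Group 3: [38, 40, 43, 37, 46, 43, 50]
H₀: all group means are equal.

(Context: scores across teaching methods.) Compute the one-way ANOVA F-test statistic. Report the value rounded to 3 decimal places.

Group means [27.33, 31.14, 42.43], grand mean 33.950
SSB = Σnᵢ(x̄ᵢ−x̄)² = 821.045; SSW = ΣΣ(x−x̄ᵢ)² = 427.905
MSB = 821.045/2 = 410.5226; MSW = 427.905/17 = 25.1709
F = MSB/MSW = 16.3094
df = (2, 17)

test statistic = 16.309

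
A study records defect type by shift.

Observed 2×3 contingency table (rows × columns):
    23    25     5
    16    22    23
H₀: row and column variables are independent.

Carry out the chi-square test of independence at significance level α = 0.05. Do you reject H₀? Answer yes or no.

reject H₀: yes

Row totals [53, 61], col totals [39, 47, 28], n=114
χ² = (23−18.13)²/18.13 + (25−21.85)²/21.85 + (5−13.02)²/13.02 + (16−20.87)²/20.87 + (22−25.15)²/25.15 + (23−14.98)²/14.98 = 12.5196
df = 2
p-value (upper-tail) = 0.00191
At α=0.05: p < α → reject H₀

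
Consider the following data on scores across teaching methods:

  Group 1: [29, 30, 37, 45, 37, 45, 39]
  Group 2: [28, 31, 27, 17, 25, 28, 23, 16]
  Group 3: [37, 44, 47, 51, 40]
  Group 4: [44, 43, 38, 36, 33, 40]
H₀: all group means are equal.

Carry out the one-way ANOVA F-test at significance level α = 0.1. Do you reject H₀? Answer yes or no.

reject H₀: yes

Group means [37.43, 24.38, 43.80, 39.00], grand mean 35.000
SSB = Σnᵢ(x̄ᵢ−x̄)² = 1427.611; SSW = ΣΣ(x−x̄ᵢ)² = 658.389
MSB = 1427.611/3 = 475.8702; MSW = 658.389/22 = 29.9268
F = MSB/MSW = 15.9011
df = (3, 22)
p-value (upper-tail) = 0.00001
At α=0.1: p < α → reject H₀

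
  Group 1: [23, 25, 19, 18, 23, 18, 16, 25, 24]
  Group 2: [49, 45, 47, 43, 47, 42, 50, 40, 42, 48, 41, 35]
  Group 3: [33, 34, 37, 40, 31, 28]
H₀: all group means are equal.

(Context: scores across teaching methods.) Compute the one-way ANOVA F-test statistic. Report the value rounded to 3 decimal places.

Group means [21.22, 44.08, 33.83], grand mean 34.185
SSB = Σnᵢ(x̄ᵢ−x̄)² = 2688.769; SSW = ΣΣ(x−x̄ᵢ)² = 397.306
MSB = 2688.769/2 = 1344.3843; MSW = 397.306/24 = 16.5544
F = MSB/MSW = 81.2101
df = (2, 24)

test statistic = 81.210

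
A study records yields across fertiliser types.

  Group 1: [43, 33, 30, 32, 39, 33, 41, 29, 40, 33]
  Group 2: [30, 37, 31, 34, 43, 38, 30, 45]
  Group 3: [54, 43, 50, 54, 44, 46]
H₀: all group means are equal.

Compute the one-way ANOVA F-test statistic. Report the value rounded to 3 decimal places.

test statistic = 13.629

Group means [35.30, 36.00, 48.50], grand mean 38.833
SSB = Σnᵢ(x̄ᵢ−x̄)² = 749.733; SSW = ΣΣ(x−x̄ᵢ)² = 577.600
MSB = 749.733/2 = 374.8667; MSW = 577.600/21 = 27.5048
F = MSB/MSW = 13.6292
df = (2, 21)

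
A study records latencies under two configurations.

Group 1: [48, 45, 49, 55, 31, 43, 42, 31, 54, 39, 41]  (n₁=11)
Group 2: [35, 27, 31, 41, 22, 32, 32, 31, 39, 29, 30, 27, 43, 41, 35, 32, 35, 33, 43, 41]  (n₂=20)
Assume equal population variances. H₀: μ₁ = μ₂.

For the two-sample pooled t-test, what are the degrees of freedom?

df = n₁ + n₂ − 2 = 11 + 20 − 2 = 29

degrees of freedom = 29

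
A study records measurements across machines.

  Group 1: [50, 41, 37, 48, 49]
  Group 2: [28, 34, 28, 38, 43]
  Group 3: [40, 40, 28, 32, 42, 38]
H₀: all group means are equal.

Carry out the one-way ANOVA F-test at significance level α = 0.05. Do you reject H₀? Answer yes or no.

reject H₀: yes

Group means [45.00, 34.20, 36.67], grand mean 38.500
SSB = Σnᵢ(x̄ᵢ−x̄)² = 323.867; SSW = ΣΣ(x−x̄ᵢ)² = 448.133
MSB = 323.867/2 = 161.9333; MSW = 448.133/13 = 34.4718
F = MSB/MSW = 4.6976
df = (2, 13)
p-value (upper-tail) = 0.02915
At α=0.05: p < α → reject H₀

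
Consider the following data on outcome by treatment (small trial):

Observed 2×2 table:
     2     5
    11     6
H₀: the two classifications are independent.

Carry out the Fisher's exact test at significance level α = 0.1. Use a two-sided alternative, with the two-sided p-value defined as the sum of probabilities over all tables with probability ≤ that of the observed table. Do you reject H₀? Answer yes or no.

reject H₀: no

Margins: r₁=7, r₂=17, c₁=13, c₂=11, n=24
p_obs = C(7,2)·C(17,11)/C(24,13); sum pmf over tables with pmf ≤ p_obs
p-value (two-sided) = 0.18192
At α=0.1: p ≥ α → fail to reject H₀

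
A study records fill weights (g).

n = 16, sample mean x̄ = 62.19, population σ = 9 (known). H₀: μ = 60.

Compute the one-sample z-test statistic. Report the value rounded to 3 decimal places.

SE = σ/√n = 9/√16 = 2.2500
z = (x̄−μ₀)/SE = (62.19−60)/2.2500 = 0.9733

test statistic = 0.973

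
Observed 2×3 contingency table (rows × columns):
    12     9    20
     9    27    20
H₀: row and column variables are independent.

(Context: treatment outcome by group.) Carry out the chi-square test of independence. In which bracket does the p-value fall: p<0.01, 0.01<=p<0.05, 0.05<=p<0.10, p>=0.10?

Row totals [41, 56], col totals [21, 36, 40], n=97
χ² = (12−8.88)²/8.88 + (9−15.22)²/15.22 + (20−16.91)²/16.91 + (9−12.12)²/12.12 + (27−20.78)²/20.78 + (20−23.09)²/23.09 = 7.2831
df = 2
p-value (upper-tail) = 0.02621
→ bracket: 0.01<=p<0.05

p-value bracket: 0.01<=p<0.05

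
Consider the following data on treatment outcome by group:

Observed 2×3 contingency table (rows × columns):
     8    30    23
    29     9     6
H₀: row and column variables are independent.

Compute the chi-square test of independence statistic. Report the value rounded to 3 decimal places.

test statistic = 31.259

Row totals [61, 44], col totals [37, 39, 29], n=105
χ² = (8−21.50)²/21.50 + (30−22.66)²/22.66 + (23−16.85)²/16.85 + (29−15.50)²/15.50 + (9−16.34)²/16.34 + (6−12.15)²/12.15 = 31.2591
df = 2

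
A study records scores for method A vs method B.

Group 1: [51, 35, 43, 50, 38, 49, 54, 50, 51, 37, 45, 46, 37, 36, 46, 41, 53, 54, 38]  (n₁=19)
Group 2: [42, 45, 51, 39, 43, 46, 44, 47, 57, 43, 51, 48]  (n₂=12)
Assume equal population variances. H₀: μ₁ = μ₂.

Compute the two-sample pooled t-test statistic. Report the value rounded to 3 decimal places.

test statistic = -0.623

x̄₁=44.947, s₁=6.637, n₁=19
x̄₂=46.333, s₂=4.887, n₂=12
s_p² = [18·6.637² + 11·4.887²]/29 = 36.4005
SE = √(s_p²·(1/19+1/12)) = 2.2247
t = (44.947−46.333)/2.2247 = -0.6230
df = 29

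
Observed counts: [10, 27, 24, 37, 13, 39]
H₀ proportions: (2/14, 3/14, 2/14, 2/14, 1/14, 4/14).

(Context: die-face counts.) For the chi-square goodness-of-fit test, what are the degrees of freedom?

degrees of freedom = 5

df = k − 1 = 6 − 1 = 5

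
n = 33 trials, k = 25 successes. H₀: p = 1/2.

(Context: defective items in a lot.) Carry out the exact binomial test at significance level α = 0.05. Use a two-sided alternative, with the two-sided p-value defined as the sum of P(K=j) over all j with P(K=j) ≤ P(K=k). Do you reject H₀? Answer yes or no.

Exact binomial: n=33, k=25, p₀=1/2=0.5000
P(X=j) = C(n,j)·p₀^j·(1−p₀)^(n−j); p = Σ P(X=j) over j with P(X=j) ≤ P(X=25)
p-value (two-sided) = 0.00455
At α=0.05: p < α → reject H₀

reject H₀: yes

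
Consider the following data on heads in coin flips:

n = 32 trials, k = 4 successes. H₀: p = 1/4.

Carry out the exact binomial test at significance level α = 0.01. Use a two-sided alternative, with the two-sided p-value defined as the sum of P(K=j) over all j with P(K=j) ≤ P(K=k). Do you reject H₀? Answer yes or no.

Exact binomial: n=32, k=4, p₀=1/4=0.2500
P(X=j) = C(n,j)·p₀^j·(1−p₀)^(n−j); p = Σ P(X=j) over j with P(X=j) ≤ P(X=4)
p-value (two-sided) = 0.15019
At α=0.01: p ≥ α → fail to reject H₀

reject H₀: no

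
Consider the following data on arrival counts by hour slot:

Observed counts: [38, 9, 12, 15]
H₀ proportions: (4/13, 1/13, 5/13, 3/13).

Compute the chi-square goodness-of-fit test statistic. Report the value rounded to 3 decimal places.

n = 74; E_i = n·p_i = [22.77, 5.69, 28.46, 17.08]
χ² = (38−22.77)²/22.77 + (9−5.69)²/5.69 + (12−28.46)²/28.46 + (15−17.08)²/17.08 = 21.8838
df = 3

test statistic = 21.884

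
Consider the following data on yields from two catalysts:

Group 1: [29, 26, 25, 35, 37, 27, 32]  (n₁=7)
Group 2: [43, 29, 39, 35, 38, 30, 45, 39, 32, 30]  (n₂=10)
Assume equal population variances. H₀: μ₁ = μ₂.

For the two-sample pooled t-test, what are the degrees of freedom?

df = n₁ + n₂ − 2 = 7 + 10 − 2 = 15

degrees of freedom = 15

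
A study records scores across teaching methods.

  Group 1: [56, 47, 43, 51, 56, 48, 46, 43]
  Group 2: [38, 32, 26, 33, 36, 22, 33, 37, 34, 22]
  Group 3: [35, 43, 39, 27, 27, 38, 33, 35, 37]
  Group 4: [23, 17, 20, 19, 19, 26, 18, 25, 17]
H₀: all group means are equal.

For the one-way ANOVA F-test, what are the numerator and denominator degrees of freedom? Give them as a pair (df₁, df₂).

k = 4 groups, N = 36 total
df = (k−1, N−k) = (4−1, 36−4) = (3, 32)

degrees of freedom = [3, 32]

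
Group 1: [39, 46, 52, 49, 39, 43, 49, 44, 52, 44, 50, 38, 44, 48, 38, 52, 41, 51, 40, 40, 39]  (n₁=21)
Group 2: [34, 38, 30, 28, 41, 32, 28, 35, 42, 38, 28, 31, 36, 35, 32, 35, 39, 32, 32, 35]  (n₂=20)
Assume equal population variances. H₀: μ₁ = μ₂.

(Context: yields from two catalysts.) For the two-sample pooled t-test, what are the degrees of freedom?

degrees of freedom = 39

df = n₁ + n₂ − 2 = 21 + 20 − 2 = 39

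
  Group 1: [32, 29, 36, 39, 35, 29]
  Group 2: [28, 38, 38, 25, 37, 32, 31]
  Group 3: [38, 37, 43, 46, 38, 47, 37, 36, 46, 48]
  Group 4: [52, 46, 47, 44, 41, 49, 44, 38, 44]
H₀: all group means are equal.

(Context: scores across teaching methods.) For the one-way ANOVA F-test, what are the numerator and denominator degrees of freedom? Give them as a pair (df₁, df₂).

k = 4 groups, N = 32 total
df = (k−1, N−k) = (4−1, 32−4) = (3, 28)

degrees of freedom = [3, 28]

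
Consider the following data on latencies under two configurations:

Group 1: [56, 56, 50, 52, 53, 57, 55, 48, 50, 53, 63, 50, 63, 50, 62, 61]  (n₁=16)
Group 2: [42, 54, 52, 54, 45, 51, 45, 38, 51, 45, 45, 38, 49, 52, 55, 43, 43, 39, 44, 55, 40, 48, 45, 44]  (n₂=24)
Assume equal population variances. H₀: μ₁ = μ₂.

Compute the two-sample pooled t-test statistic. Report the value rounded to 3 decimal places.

x̄₁=54.938, s₁=5.066, n₁=16
x̄₂=46.542, s₂=5.429, n₂=24
s_p² = [15·5.066² + 23·5.429²]/38 = 27.9709
SE = √(s_p²·(1/16+1/24)) = 1.7069
t = (54.938−46.542)/1.7069 = 4.9186
df = 38

test statistic = 4.919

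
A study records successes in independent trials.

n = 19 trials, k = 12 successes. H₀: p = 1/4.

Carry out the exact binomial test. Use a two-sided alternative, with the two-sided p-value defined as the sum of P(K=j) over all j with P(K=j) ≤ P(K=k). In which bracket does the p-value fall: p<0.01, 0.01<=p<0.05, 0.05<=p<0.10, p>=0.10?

Exact binomial: n=19, k=12, p₀=1/4=0.2500
P(X=j) = C(n,j)·p₀^j·(1−p₀)^(n−j); p = Σ P(X=j) over j with P(X=j) ≤ P(X=12)
p-value (two-sided) = 0.00048
→ bracket: p<0.01

p-value bracket: p<0.01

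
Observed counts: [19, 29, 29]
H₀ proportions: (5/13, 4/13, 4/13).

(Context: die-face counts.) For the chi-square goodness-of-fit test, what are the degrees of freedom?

df = k − 1 = 3 − 1 = 2

degrees of freedom = 2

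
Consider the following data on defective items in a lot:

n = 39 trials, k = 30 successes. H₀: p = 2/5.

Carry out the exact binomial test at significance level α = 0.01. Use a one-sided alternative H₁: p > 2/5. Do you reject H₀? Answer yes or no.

reject H₀: yes

Exact binomial: n=39, k=30, p₀=2/5=0.4000
P(X≥30) from Σ C(n,i)·p₀^i·(1−p₀)^(n−i)
p-value (one-sided, H₁ greater) = 0.00000
At α=0.01: p < α → reject H₀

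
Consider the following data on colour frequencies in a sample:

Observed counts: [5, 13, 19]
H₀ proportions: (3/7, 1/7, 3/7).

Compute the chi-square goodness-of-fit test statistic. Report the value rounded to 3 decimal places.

n = 37; E_i = n·p_i = [15.86, 5.29, 15.86]
χ² = (5−15.86)²/15.86 + (13−5.29)²/5.29 + (19−15.86)²/15.86 = 19.3153
df = 2

test statistic = 19.315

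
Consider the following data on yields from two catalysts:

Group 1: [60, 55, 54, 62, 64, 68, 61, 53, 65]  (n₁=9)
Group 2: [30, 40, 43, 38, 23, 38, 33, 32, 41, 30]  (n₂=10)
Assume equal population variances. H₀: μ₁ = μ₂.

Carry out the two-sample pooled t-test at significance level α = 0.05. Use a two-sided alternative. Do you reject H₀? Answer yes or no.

reject H₀: yes

x̄₁=60.222, s₁=5.239, n₁=9
x̄₂=34.800, s₂=6.233, n₂=10
s_p² = [8·5.239² + 9·6.233²]/17 = 33.4797
SE = √(s_p²·(1/9+1/10)) = 2.6586
t = (60.222−34.800)/2.6586 = 9.5624
df = 17
p-value (two-sided) = 0.00000
At α=0.05: p < α → reject H₀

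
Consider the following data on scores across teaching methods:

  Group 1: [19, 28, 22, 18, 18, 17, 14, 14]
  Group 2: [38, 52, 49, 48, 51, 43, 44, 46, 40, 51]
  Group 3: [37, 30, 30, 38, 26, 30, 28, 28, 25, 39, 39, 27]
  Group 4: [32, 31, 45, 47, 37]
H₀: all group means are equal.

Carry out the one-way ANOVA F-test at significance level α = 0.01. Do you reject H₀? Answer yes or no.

Group means [18.75, 46.20, 31.42, 38.40], grand mean 33.743
SSB = Σnᵢ(x̄ᵢ−x̄)² = 3523.469; SSW = ΣΣ(x−x̄ᵢ)² = 881.217
MSB = 3523.469/3 = 1174.4897; MSW = 881.217/31 = 28.4263
F = MSB/MSW = 41.3169
df = (3, 31)
p-value (upper-tail) = 0.00000
At α=0.01: p < α → reject H₀

reject H₀: yes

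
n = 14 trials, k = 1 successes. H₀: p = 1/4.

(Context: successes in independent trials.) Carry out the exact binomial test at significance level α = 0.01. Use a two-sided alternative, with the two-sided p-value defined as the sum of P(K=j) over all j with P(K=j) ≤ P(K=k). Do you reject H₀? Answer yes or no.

reject H₀: no

Exact binomial: n=14, k=1, p₀=1/4=0.2500
P(X=j) = C(n,j)·p₀^j·(1−p₀)^(n−j); p = Σ P(X=j) over j with P(X=j) ≤ P(X=1)
p-value (two-sided) = 0.21264
At α=0.01: p ≥ α → fail to reject H₀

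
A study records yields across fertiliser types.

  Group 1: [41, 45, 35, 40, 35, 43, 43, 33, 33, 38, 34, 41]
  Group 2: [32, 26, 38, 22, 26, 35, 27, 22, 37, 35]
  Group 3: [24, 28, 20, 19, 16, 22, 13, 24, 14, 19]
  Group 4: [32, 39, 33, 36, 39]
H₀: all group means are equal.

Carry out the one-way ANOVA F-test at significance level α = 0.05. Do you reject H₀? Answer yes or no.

Group means [38.42, 30.00, 19.90, 35.80], grand mean 30.784
SSB = Σnᵢ(x̄ᵢ−x̄)² = 2015.654; SSW = ΣΣ(x−x̄ᵢ)² = 784.617
MSB = 2015.654/3 = 671.8845; MSW = 784.617/33 = 23.7763
F = MSB/MSW = 28.2586
df = (3, 33)
p-value (upper-tail) = 0.00000
At α=0.05: p < α → reject H₀

reject H₀: yes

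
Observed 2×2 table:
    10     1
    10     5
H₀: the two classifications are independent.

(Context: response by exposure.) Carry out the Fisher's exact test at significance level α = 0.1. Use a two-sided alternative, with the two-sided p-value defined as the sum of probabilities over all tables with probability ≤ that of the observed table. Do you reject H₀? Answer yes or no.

reject H₀: no

Margins: r₁=11, r₂=15, c₁=20, c₂=6, n=26
p_obs = C(11,10)·C(15,10)/C(26,20); sum pmf over tables with pmf ≤ p_obs
p-value (two-sided) = 0.19732
At α=0.1: p ≥ α → fail to reject H₀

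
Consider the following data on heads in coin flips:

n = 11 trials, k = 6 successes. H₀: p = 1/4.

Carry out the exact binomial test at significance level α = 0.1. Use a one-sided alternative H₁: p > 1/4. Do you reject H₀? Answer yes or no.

reject H₀: yes

Exact binomial: n=11, k=6, p₀=1/4=0.2500
P(X≥6) from Σ C(n,i)·p₀^i·(1−p₀)^(n−i)
p-value (one-sided, H₁ greater) = 0.03433
At α=0.1: p < α → reject H₀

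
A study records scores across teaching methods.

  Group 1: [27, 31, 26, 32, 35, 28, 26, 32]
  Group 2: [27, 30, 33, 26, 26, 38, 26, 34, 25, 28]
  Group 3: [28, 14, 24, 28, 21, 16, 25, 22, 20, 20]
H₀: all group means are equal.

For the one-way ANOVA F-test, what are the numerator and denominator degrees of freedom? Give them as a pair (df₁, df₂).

degrees of freedom = [2, 25]

k = 3 groups, N = 28 total
df = (k−1, N−k) = (3−1, 28−3) = (2, 25)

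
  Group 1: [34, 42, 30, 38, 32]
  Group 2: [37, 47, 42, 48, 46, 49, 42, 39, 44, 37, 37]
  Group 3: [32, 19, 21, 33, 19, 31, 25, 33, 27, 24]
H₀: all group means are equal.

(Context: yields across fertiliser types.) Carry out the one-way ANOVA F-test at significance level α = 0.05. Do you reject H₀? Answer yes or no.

Group means [35.20, 42.55, 26.40], grand mean 34.923
SSB = Σnᵢ(x̄ᵢ−x̄)² = 1365.919; SSW = ΣΣ(x−x̄ᵢ)² = 589.927
MSB = 1365.919/2 = 682.9594; MSW = 589.927/23 = 25.6490
F = MSB/MSW = 26.6271
df = (2, 23)
p-value (upper-tail) = 0.00000
At α=0.05: p < α → reject H₀

reject H₀: yes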